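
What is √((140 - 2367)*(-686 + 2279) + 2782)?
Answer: 23*I*√6701 ≈ 1882.8*I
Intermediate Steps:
√((140 - 2367)*(-686 + 2279) + 2782) = √(-2227*1593 + 2782) = √(-3547611 + 2782) = √(-3544829) = 23*I*√6701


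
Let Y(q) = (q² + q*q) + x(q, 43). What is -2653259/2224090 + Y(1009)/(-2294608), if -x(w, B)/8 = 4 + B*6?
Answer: -2653033794353/1275853676680 ≈ -2.0794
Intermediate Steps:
x(w, B) = -32 - 48*B (x(w, B) = -8*(4 + B*6) = -8*(4 + 6*B) = -32 - 48*B)
Y(q) = -2096 + 2*q² (Y(q) = (q² + q*q) + (-32 - 48*43) = (q² + q²) + (-32 - 2064) = 2*q² - 2096 = -2096 + 2*q²)
-2653259/2224090 + Y(1009)/(-2294608) = -2653259/2224090 + (-2096 + 2*1009²)/(-2294608) = -2653259*1/2224090 + (-2096 + 2*1018081)*(-1/2294608) = -2653259/2224090 + (-2096 + 2036162)*(-1/2294608) = -2653259/2224090 + 2034066*(-1/2294608) = -2653259/2224090 - 1017033/1147304 = -2653033794353/1275853676680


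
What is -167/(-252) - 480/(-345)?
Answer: 11905/5796 ≈ 2.0540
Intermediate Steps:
-167/(-252) - 480/(-345) = -167*(-1/252) - 480*(-1/345) = 167/252 + 32/23 = 11905/5796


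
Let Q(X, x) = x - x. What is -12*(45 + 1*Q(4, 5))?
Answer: -540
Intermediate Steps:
Q(X, x) = 0
-12*(45 + 1*Q(4, 5)) = -12*(45 + 1*0) = -12*(45 + 0) = -12*45 = -540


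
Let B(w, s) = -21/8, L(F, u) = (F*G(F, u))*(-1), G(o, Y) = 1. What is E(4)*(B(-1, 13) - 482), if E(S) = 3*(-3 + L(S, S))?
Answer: 81417/8 ≈ 10177.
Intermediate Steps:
L(F, u) = -F (L(F, u) = (F*1)*(-1) = F*(-1) = -F)
E(S) = -9 - 3*S (E(S) = 3*(-3 - S) = -9 - 3*S)
B(w, s) = -21/8 (B(w, s) = -21*⅛ = -21/8)
E(4)*(B(-1, 13) - 482) = (-9 - 3*4)*(-21/8 - 482) = (-9 - 12)*(-3877/8) = -21*(-3877/8) = 81417/8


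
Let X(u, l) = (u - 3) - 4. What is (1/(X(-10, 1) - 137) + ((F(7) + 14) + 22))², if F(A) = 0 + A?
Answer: 43837641/23716 ≈ 1848.4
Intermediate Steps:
F(A) = A
X(u, l) = -7 + u (X(u, l) = (-3 + u) - 4 = -7 + u)
(1/(X(-10, 1) - 137) + ((F(7) + 14) + 22))² = (1/((-7 - 10) - 137) + ((7 + 14) + 22))² = (1/(-17 - 137) + (21 + 22))² = (1/(-154) + 43)² = (-1/154 + 43)² = (6621/154)² = 43837641/23716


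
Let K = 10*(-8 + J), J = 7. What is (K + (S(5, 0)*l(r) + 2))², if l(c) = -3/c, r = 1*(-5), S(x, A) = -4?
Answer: 2704/25 ≈ 108.16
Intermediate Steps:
r = -5
K = -10 (K = 10*(-8 + 7) = 10*(-1) = -10)
(K + (S(5, 0)*l(r) + 2))² = (-10 + (-(-12)/(-5) + 2))² = (-10 + (-(-12)*(-1)/5 + 2))² = (-10 + (-4*⅗ + 2))² = (-10 + (-12/5 + 2))² = (-10 - ⅖)² = (-52/5)² = 2704/25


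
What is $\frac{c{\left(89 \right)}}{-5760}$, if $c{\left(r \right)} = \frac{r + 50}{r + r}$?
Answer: $- \frac{139}{1025280} \approx -0.00013557$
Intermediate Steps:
$c{\left(r \right)} = \frac{50 + r}{2 r}$
$\frac{c{\left(89 \right)}}{-5760} = \frac{\frac{1}{2} \cdot \frac{1}{89} \left(50 + 89\right)}{-5760} = \frac{1}{2} \cdot \frac{1}{89} \cdot 139 \left(- \frac{1}{5760}\right) = \frac{139}{178} \left(- \frac{1}{5760}\right) = - \frac{139}{1025280}$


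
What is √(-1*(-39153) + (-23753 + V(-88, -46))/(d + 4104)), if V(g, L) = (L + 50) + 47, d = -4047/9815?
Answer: √63505159697268571767/40276713 ≈ 197.86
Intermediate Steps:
d = -4047/9815 (d = -4047*1/9815 = -4047/9815 ≈ -0.41233)
V(g, L) = 97 + L (V(g, L) = (50 + L) + 47 = 97 + L)
√(-1*(-39153) + (-23753 + V(-88, -46))/(d + 4104)) = √(-1*(-39153) + (-23753 + (97 - 46))/(-4047/9815 + 4104)) = √(39153 + (-23753 + 51)/(40276713/9815)) = √(39153 - 23702*9815/40276713) = √(39153 - 232635130/40276713) = √(1576721508959/40276713) = √63505159697268571767/40276713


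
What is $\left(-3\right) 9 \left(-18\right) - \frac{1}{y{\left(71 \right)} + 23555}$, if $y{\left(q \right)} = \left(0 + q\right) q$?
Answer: $\frac{13897655}{28596} \approx 486.0$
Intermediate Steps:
$y{\left(q \right)} = q^{2}$ ($y{\left(q \right)} = q q = q^{2}$)
$\left(-3\right) 9 \left(-18\right) - \frac{1}{y{\left(71 \right)} + 23555} = \left(-3\right) 9 \left(-18\right) - \frac{1}{71^{2} + 23555} = \left(-27\right) \left(-18\right) - \frac{1}{5041 + 23555} = 486 - \frac{1}{28596} = \frac{13897655}{28596}$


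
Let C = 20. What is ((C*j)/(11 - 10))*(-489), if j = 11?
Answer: -107580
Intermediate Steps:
((C*j)/(11 - 10))*(-489) = ((20*11)/(11 - 10))*(-489) = (220/1)*(-489) = (220*1)*(-489) = 220*(-489) = -107580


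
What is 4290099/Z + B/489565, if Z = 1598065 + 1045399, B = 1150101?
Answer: 5140532906799/1294147453160 ≈ 3.9721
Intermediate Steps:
Z = 2643464
4290099/Z + B/489565 = 4290099/2643464 + 1150101/489565 = 5140532906799/1294147453160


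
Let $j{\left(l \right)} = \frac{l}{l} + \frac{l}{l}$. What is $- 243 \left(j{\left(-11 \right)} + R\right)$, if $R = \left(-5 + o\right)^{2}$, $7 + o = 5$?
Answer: $-12393$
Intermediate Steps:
$o = -2$ ($o = -7 + 5 = -2$)
$R = 49$ ($R = \left(-5 - 2\right)^{2} = \left(-7\right)^{2} = 49$)
$j{\left(l \right)} = 2$ ($j{\left(l \right)} = 1 + 1 = 2$)
$- 243 \left(j{\left(-11 \right)} + R\right) = - 243 \left(2 + 49\right) = \left(-243\right) 51 = -12393$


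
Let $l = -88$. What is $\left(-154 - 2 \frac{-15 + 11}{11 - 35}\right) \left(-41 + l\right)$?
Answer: $19909$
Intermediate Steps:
$\left(-154 - 2 \frac{-15 + 11}{11 - 35}\right) \left(-41 + l\right) = \left(-154 - 2 \frac{-15 + 11}{11 - 35}\right) \left(-41 - 88\right) = \left(-154 - 2 \left(- \frac{4}{-24}\right)\right) \left(-129\right) = \left(-154 - 2 \left(\left(-4\right) \left(- \frac{1}{24}\right)\right)\right) \left(-129\right) = \left(-154 - \frac{1}{3}\right) \left(-129\right) = \left(- \frac{463}{3}\right) \left(-129\right) = 19909$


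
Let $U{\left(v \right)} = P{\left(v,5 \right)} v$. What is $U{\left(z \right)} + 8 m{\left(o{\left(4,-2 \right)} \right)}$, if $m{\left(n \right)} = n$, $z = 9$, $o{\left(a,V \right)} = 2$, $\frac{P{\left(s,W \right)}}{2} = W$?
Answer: $106$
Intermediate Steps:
$P{\left(s,W \right)} = 2 W$
$U{\left(v \right)} = 10 v$ ($U{\left(v \right)} = 2 \cdot 5 v = 10 v$)
$U{\left(z \right)} + 8 m{\left(o{\left(4,-2 \right)} \right)} = 10 \cdot 9 + 8 \cdot 2 = 90 + 16 = 106$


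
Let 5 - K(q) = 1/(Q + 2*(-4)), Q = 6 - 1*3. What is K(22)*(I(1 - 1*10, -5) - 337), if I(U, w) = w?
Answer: -8892/5 ≈ -1778.4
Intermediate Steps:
Q = 3 (Q = 6 - 3 = 3)
K(q) = 26/5 (K(q) = 5 - 1/(3 + 2*(-4)) = 5 - 1/(3 - 8) = 5 - 1/(-5) = 5 - 1*(-⅕) = 5 + ⅕ = 26/5)
K(22)*(I(1 - 1*10, -5) - 337) = 26*(-5 - 337)/5 = (26/5)*(-342) = -8892/5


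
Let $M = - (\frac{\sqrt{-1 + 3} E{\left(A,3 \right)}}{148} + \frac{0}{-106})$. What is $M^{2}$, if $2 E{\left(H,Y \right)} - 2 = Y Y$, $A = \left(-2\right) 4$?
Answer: $\frac{121}{43808} \approx 0.0027621$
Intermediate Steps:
$A = -8$
$E{\left(H,Y \right)} = 1 + \frac{Y^{2}}{2}$ ($E{\left(H,Y \right)} = 1 + \frac{Y Y}{2} = 1 + \frac{Y^{2}}{2}$)
$M = - \frac{11 \sqrt{2}}{296}$ ($M = - (\frac{\sqrt{-1 + 3} \left(1 + \frac{3^{2}}{2}\right)}{148} + \frac{0}{-106}) = - (\sqrt{2} \left(1 + \frac{1}{2} \cdot 9\right) \frac{1}{148} + 0 \left(- \frac{1}{106}\right)) = - (\sqrt{2} \left(1 + \frac{9}{2}\right) \frac{1}{148} + 0) = - (\sqrt{2} \cdot \frac{11}{2} \cdot \frac{1}{148} + 0) = - (\frac{11 \sqrt{2}}{2} \cdot \frac{1}{148} + 0) = - (\frac{11 \sqrt{2}}{296} + 0) = - \frac{11 \sqrt{2}}{296} \approx -0.052555$)
$M^{2} = \left(- \frac{11 \sqrt{2}}{296}\right)^{2} = \frac{121}{43808}$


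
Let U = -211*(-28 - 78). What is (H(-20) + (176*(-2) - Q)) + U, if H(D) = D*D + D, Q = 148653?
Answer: -126259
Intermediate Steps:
U = 22366 (U = -211*(-106) = 22366)
H(D) = D + D² (H(D) = D² + D = D + D²)
(H(-20) + (176*(-2) - Q)) + U = (-20*(1 - 20) + (176*(-2) - 1*148653)) + 22366 = (-20*(-19) + (-352 - 148653)) + 22366 = (380 - 149005) + 22366 = -148625 + 22366 = -126259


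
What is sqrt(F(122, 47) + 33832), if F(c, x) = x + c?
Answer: 11*sqrt(281) ≈ 184.39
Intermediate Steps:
F(c, x) = c + x
sqrt(F(122, 47) + 33832) = sqrt((122 + 47) + 33832) = sqrt(169 + 33832) = sqrt(34001) = 11*sqrt(281)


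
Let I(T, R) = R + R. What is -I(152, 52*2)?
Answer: -208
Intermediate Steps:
I(T, R) = 2*R
-I(152, 52*2) = -2*52*2 = -2*104 = -1*208 = -208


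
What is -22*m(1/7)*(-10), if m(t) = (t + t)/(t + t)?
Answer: 220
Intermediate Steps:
m(t) = 1 (m(t) = (2*t)/((2*t)) = (2*t)*(1/(2*t)) = 1)
-22*m(1/7)*(-10) = -22*1*(-10) = -22*(-10) = 220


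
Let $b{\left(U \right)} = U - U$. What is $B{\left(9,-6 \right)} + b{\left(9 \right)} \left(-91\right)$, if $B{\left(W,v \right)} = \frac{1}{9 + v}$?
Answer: $\frac{1}{3} \approx 0.33333$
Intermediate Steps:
$b{\left(U \right)} = 0$
$B{\left(9,-6 \right)} + b{\left(9 \right)} \left(-91\right) = \frac{1}{9 - 6} + 0 \left(-91\right) = \frac{1}{3} + 0 = \frac{1}{3}$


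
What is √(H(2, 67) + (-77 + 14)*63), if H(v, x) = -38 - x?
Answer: I*√4074 ≈ 63.828*I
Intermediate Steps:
√(H(2, 67) + (-77 + 14)*63) = √((-38 - 1*67) + (-77 + 14)*63) = √((-38 - 67) - 63*63) = √(-105 - 3969) = √(-4074) = I*√4074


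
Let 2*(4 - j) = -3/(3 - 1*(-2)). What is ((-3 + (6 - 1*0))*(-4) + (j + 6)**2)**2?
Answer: 88529281/10000 ≈ 8852.9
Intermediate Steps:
j = 43/10 (j = 4 - (-3)/(2*(3 - 1*(-2))) = 4 - (-3)/(2*(3 + 2)) = 4 - (-3)/(2*5) = 4 - 1/2*(-3/5) = 4 + 3/10 = 43/10 ≈ 4.3000)
((-3 + (6 - 1*0))*(-4) + (j + 6)**2)**2 = ((-3 + (6 - 1*0))*(-4) + (43/10 + 6)**2)**2 = ((-3 + (6 + 0))*(-4) + (103/10)**2)**2 = ((-3 + 6)*(-4) + 10609/100)**2 = (3*(-4) + 10609/100)**2 = (-12 + 10609/100)**2 = (9409/100)**2 = 88529281/10000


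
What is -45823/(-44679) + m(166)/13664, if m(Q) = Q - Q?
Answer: 45823/44679 ≈ 1.0256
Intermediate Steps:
m(Q) = 0
-45823/(-44679) + m(166)/13664 = -45823/(-44679) + 0/13664 = -45823*(-1/44679) + 0*(1/13664) = 45823/44679 + 0 = 45823/44679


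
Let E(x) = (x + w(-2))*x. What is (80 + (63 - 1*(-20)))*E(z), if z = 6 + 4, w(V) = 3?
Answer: 21190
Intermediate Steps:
z = 10
E(x) = x*(3 + x) (E(x) = (x + 3)*x = (3 + x)*x = x*(3 + x))
(80 + (63 - 1*(-20)))*E(z) = (80 + (63 - 1*(-20)))*(10*(3 + 10)) = (80 + (63 + 20))*(10*13) = (80 + 83)*130 = 163*130 = 21190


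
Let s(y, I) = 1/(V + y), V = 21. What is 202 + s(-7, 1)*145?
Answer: 2973/14 ≈ 212.36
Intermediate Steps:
s(y, I) = 1/(21 + y)
202 + s(-7, 1)*145 = 202 + 145/(21 - 7) = 202 + 145/14 = 2973/14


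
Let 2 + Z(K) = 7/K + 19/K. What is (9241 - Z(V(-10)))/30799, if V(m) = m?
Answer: 46228/153995 ≈ 0.30019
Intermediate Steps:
Z(K) = -2 + 26/K (Z(K) = -2 + (7/K + 19/K) = -2 + 26/K)
(9241 - Z(V(-10)))/30799 = (9241 - (-2 + 26/(-10)))/30799 = (9241 - (-2 + 26*(-⅒)))*(1/30799) = (9241 - (-2 - 13/5))*(1/30799) = (9241 - 1*(-23/5))*(1/30799) = (9241 + 23/5)*(1/30799) = (46228/5)*(1/30799) = 46228/153995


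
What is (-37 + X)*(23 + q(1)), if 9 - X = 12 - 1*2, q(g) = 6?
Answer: -1102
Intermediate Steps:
X = -1 (X = 9 - (12 - 1*2) = 9 - (12 - 2) = 9 - 1*10 = 9 - 10 = -1)
(-37 + X)*(23 + q(1)) = (-37 - 1)*(23 + 6) = -38*29 = -1102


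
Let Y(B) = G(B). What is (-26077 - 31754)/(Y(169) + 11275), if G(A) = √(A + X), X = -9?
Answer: -43469635/8475031 + 77108*√10/42375155 ≈ -5.1234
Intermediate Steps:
G(A) = √(-9 + A) (G(A) = √(A - 9) = √(-9 + A))
Y(B) = √(-9 + B)
(-26077 - 31754)/(Y(169) + 11275) = (-26077 - 31754)/(√(-9 + 169) + 11275) = -57831/(√160 + 11275) = -57831/(4*√10 + 11275) = -57831/(11275 + 4*√10)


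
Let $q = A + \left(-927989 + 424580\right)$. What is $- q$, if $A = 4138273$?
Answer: $-3634864$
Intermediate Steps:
$q = 3634864$ ($q = 4138273 + \left(-927989 + 424580\right) = 4138273 - 503409 = 3634864$)
$- q = \left(-1\right) 3634864 = -3634864$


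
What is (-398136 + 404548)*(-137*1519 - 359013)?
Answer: -3636347792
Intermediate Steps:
(-398136 + 404548)*(-137*1519 - 359013) = 6412*(-208103 - 359013) = 6412*(-567116) = -3636347792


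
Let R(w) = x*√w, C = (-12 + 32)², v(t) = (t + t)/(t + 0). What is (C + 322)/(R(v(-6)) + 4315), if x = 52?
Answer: 3115430/18613817 - 37544*√2/18613817 ≈ 0.16452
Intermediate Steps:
v(t) = 2 (v(t) = (2*t)/t = 2)
C = 400 (C = 20² = 400)
R(w) = 52*√w
(C + 322)/(R(v(-6)) + 4315) = (400 + 322)/(52*√2 + 4315) = 722/(4315 + 52*√2)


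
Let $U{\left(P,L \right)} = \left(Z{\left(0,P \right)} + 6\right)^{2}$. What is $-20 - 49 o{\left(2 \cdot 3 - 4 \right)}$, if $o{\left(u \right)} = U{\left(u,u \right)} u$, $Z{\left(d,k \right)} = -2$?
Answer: $-1588$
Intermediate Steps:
$U{\left(P,L \right)} = 16$ ($U{\left(P,L \right)} = \left(-2 + 6\right)^{2} = 4^{2} = 16$)
$o{\left(u \right)} = 16 u$
$-20 - 49 o{\left(2 \cdot 3 - 4 \right)} = -20 - 49 \cdot 16 \left(2 \cdot 3 - 4\right) = -20 - 49 \cdot 16 \left(6 - 4\right) = -20 - 49 \cdot 16 \cdot 2 = -20 - 1568 = -1588$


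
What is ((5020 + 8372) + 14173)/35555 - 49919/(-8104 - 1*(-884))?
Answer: 394777869/51341420 ≈ 7.6893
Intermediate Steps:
((5020 + 8372) + 14173)/35555 - 49919/(-8104 - 1*(-884)) = (13392 + 14173)*(1/35555) - 49919/(-8104 + 884) = 27565*(1/35555) - 49919/(-7220) = 5513/7111 - 49919*(-1/7220) = 5513/7111 + 49919/7220 = 394777869/51341420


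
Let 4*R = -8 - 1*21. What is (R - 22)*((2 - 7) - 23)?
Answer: 819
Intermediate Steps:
R = -29/4 (R = (-8 - 1*21)/4 = (-8 - 21)/4 = (¼)*(-29) = -29/4 ≈ -7.2500)
(R - 22)*((2 - 7) - 23) = (-29/4 - 22)*((2 - 7) - 23) = -117*(-5 - 23)/4 = -117/4*(-28) = 819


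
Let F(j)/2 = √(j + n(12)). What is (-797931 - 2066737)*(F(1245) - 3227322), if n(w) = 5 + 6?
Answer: 9245206059096 - 11458672*√314 ≈ 9.2450e+12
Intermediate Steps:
n(w) = 11
F(j) = 2*√(11 + j) (F(j) = 2*√(j + 11) = 2*√(11 + j))
(-797931 - 2066737)*(F(1245) - 3227322) = (-797931 - 2066737)*(2*√(11 + 1245) - 3227322) = -2864668*(2*√1256 - 3227322) = -2864668*(2*(2*√314) - 3227322) = -2864668*(4*√314 - 3227322) = -2864668*(-3227322 + 4*√314) = 9245206059096 - 11458672*√314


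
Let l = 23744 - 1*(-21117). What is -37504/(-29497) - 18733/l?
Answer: 1129899643/1323264917 ≈ 0.85387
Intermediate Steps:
l = 44861 (l = 23744 + 21117 = 44861)
-37504/(-29497) - 18733/l = -37504/(-29497) - 18733/44861 = -37504*(-1/29497) - 18733*1/44861 = 37504/29497 - 18733/44861 = 1129899643/1323264917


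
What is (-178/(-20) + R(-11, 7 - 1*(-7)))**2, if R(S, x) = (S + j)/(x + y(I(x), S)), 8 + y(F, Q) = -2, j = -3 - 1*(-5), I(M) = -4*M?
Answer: 17689/400 ≈ 44.222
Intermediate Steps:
j = 2 (j = -3 + 5 = 2)
y(F, Q) = -10 (y(F, Q) = -8 - 2 = -10)
R(S, x) = (2 + S)/(-10 + x) (R(S, x) = (S + 2)/(x - 10) = (2 + S)/(-10 + x))
(-178/(-20) + R(-11, 7 - 1*(-7)))**2 = (-178/(-20) + (2 - 11)/(-10 + (7 - 1*(-7))))**2 = (-178*(-1/20) - 9/(-10 + (7 + 7)))**2 = (89/10 - 9/(-10 + 14))**2 = (89/10 - 9/4)**2 = (133/20)**2 = 17689/400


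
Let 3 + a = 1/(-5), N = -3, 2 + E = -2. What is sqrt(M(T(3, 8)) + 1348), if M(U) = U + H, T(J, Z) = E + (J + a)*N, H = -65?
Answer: sqrt(31990)/5 ≈ 35.771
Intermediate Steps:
E = -4 (E = -2 - 2 = -4)
a = -16/5 (a = -3 + 1/(-5) = -3 - 1/5 = -16/5 ≈ -3.2000)
T(J, Z) = 28/5 - 3*J (T(J, Z) = -4 + (J - 16/5)*(-3) = -4 + (-16/5 + J)*(-3) = -4 + (48/5 - 3*J) = 28/5 - 3*J)
M(U) = -65 + U (M(U) = U - 65 = -65 + U)
sqrt(M(T(3, 8)) + 1348) = sqrt((-65 + (28/5 - 3*3)) + 1348) = sqrt((-65 + (28/5 - 9)) + 1348) = sqrt((-65 - 17/5) + 1348) = sqrt(-342/5 + 1348) = sqrt(6398/5) = sqrt(31990)/5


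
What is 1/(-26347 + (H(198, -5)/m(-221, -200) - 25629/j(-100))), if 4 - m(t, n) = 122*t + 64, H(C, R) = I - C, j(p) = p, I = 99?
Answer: -1345100/35094618971 ≈ -3.8328e-5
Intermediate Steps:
H(C, R) = 99 - C
m(t, n) = -60 - 122*t (m(t, n) = 4 - (122*t + 64) = 4 - (64 + 122*t) = 4 + (-64 - 122*t) = -60 - 122*t)
1/(-26347 + (H(198, -5)/m(-221, -200) - 25629/j(-100))) = 1/(-26347 + ((99 - 1*198)/(-60 - 122*(-221)) - 25629/(-100))) = 1/(-26347 + ((99 - 198)/(-60 + 26962) - 25629*(-1/100))) = 1/(-26347 + (-99/26902 + 25629/100)) = 1/(-26347 + 344730729/1345100) = 1/(-35094618971/1345100) = -1345100/35094618971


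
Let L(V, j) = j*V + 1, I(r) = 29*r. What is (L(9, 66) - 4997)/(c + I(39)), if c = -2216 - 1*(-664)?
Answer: 4402/421 ≈ 10.456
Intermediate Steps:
L(V, j) = 1 + V*j (L(V, j) = V*j + 1 = 1 + V*j)
c = -1552 (c = -2216 + 664 = -1552)
(L(9, 66) - 4997)/(c + I(39)) = ((1 + 9*66) - 4997)/(-1552 + 29*39) = ((1 + 594) - 4997)/(-1552 + 1131) = (595 - 4997)/(-421) = -4402*(-1/421) = 4402/421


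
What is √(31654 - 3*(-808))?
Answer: √34078 ≈ 184.60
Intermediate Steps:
√(31654 - 3*(-808)) = √(31654 + 2424) = √34078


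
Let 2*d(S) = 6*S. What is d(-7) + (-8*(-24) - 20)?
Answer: 151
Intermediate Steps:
d(S) = 3*S (d(S) = (6*S)/2 = 3*S)
d(-7) + (-8*(-24) - 20) = 3*(-7) + (-8*(-24) - 20) = -21 + (192 - 20) = -21 + 172 = 151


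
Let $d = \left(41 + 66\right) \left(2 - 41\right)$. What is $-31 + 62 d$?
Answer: $-258757$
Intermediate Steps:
$d = -4173$ ($d = 107 \left(-39\right) = -4173$)
$-31 + 62 d = -31 + 62 \left(-4173\right) = -31 - 258726 = -258757$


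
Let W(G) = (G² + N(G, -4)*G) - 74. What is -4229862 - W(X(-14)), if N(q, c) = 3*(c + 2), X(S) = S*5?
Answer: -4235108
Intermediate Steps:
X(S) = 5*S
N(q, c) = 6 + 3*c (N(q, c) = 3*(2 + c) = 6 + 3*c)
W(G) = -74 + G² - 6*G (W(G) = (G² + (6 + 3*(-4))*G) - 74 = (G² + (6 - 12)*G) - 74 = (G² - 6*G) - 74 = -74 + G² - 6*G)
-4229862 - W(X(-14)) = -4229862 - (-74 + (5*(-14))² - 30*(-14)) = -4229862 - (-74 + (-70)² - 6*(-70)) = -4229862 - (-74 + 4900 + 420) = -4229862 - 1*5246 = -4229862 - 5246 = -4235108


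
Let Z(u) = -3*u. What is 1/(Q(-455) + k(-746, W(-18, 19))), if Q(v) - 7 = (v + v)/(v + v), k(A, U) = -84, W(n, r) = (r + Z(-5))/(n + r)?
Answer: -1/76 ≈ -0.013158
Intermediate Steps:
W(n, r) = (15 + r)/(n + r) (W(n, r) = (r - 3*(-5))/(n + r) = (r + 15)/(n + r) = (15 + r)/(n + r))
Q(v) = 8 (Q(v) = 7 + (v + v)/(v + v) = 7 + (2*v)/((2*v)) = 7 + (2*v)*(1/(2*v)) = 7 + 1 = 8)
1/(Q(-455) + k(-746, W(-18, 19))) = 1/(8 - 84) = 1/(-76) = -1/76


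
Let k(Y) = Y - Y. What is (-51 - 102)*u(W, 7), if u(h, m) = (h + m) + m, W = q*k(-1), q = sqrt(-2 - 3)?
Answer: -2142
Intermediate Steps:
q = I*sqrt(5) (q = sqrt(-5) = I*sqrt(5) ≈ 2.2361*I)
k(Y) = 0
W = 0 (W = (I*sqrt(5))*0 = 0)
u(h, m) = h + 2*m
(-51 - 102)*u(W, 7) = (-51 - 102)*(0 + 2*7) = -153*(0 + 14) = -153*14 = -2142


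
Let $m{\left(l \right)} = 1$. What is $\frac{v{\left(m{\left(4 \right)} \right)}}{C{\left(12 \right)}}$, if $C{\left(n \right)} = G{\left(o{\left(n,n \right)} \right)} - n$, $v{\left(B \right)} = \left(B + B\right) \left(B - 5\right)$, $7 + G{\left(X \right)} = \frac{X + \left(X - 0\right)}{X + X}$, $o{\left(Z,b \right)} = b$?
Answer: $\frac{4}{9} \approx 0.44444$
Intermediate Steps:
$G{\left(X \right)} = -6$ ($G{\left(X \right)} = -7 + \frac{X + \left(X - 0\right)}{X + X} = -7 + \frac{X + \left(X + 0\right)}{2 X} = -7 + \left(X + X\right) \frac{1}{2 X} = -7 + 2 X \frac{1}{2 X} = -7 + 1 = -6$)
$v{\left(B \right)} = 2 B \left(-5 + B\right)$
$C{\left(n \right)} = -6 - n$
$\frac{v{\left(m{\left(4 \right)} \right)}}{C{\left(12 \right)}} = \frac{2 \cdot 1 \left(-5 + 1\right)}{-6 - 12} = \frac{2 \cdot 1 \left(-4\right)}{-6 - 12} = - \frac{8}{-18} = \left(-8\right) \left(- \frac{1}{18}\right) = \frac{4}{9}$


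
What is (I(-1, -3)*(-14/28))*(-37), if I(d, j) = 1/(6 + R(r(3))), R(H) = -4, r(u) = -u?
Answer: 37/4 ≈ 9.2500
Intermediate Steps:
I(d, j) = ½ (I(d, j) = 1/(6 - 4) = 1/2 = ½)
(I(-1, -3)*(-14/28))*(-37) = ((-14/28)/2)*(-37) = ((-14*1/28)/2)*(-37) = ((½)*(-½))*(-37) = -¼*(-37) = 37/4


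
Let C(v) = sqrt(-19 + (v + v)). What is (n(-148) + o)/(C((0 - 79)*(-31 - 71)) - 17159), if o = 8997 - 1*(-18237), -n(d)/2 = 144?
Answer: -231183207/147207592 - 13473*sqrt(16097)/147207592 ≈ -1.5821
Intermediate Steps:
n(d) = -288 (n(d) = -2*144 = -288)
o = 27234 (o = 8997 + 18237 = 27234)
C(v) = sqrt(-19 + 2*v)
(n(-148) + o)/(C((0 - 79)*(-31 - 71)) - 17159) = (-288 + 27234)/(sqrt(-19 + 2*((0 - 79)*(-31 - 71))) - 17159) = 26946/(sqrt(-19 + 2*(-79*(-102))) - 17159) = 26946/(sqrt(-19 + 2*8058) - 17159) = 26946/(sqrt(-19 + 16116) - 17159) = 26946/(sqrt(16097) - 17159) = 26946/(-17159 + sqrt(16097))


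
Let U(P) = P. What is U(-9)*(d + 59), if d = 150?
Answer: -1881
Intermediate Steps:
U(-9)*(d + 59) = -9*(150 + 59) = -9*209 = -1881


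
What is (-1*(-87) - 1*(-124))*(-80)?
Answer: -16880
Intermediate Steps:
(-1*(-87) - 1*(-124))*(-80) = (87 + 124)*(-80) = 211*(-80) = -16880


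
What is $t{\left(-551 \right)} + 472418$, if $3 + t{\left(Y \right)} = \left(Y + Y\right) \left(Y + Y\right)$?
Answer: $1686819$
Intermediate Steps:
$t{\left(Y \right)} = -3 + 4 Y^{2}$ ($t{\left(Y \right)} = -3 + \left(Y + Y\right) \left(Y + Y\right) = -3 + 2 Y 2 Y = -3 + 4 Y^{2}$)
$t{\left(-551 \right)} + 472418 = \left(-3 + 4 \left(-551\right)^{2}\right) + 472418 = \left(-3 + 4 \cdot 303601\right) + 472418 = \left(-3 + 1214404\right) + 472418 = 1214401 + 472418 = 1686819$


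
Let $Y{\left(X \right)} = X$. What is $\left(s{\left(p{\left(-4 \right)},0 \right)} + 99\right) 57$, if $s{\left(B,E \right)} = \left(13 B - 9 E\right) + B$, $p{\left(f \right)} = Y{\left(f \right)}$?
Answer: $2451$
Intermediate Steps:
$p{\left(f \right)} = f$
$s{\left(B,E \right)} = - 9 E + 14 B$ ($s{\left(B,E \right)} = \left(- 9 E + 13 B\right) + B = - 9 E + 14 B$)
$\left(s{\left(p{\left(-4 \right)},0 \right)} + 99\right) 57 = \left(\left(\left(-9\right) 0 + 14 \left(-4\right)\right) + 99\right) 57 = \left(\left(0 - 56\right) + 99\right) 57 = \left(-56 + 99\right) 57 = 43 \cdot 57 = 2451$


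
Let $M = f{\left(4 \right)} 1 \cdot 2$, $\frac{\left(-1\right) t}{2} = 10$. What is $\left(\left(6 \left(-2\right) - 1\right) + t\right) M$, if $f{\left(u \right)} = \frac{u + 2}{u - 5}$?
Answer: $396$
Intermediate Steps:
$t = -20$ ($t = \left(-2\right) 10 = -20$)
$f{\left(u \right)} = \frac{2 + u}{-5 + u}$
$M = -12$ ($M = \frac{2 + 4}{-5 + 4} \cdot 1 \cdot 2 = \frac{1}{-1} \cdot 6 \cdot 1 \cdot 2 = \left(-1\right) 6 \cdot 1 \cdot 2 = \left(-6\right) 1 \cdot 2 = \left(-6\right) 2 = -12$)
$\left(\left(6 \left(-2\right) - 1\right) + t\right) M = \left(\left(6 \left(-2\right) - 1\right) - 20\right) \left(-12\right) = \left(\left(-12 - 1\right) - 20\right) \left(-12\right) = \left(-13 - 20\right) \left(-12\right) = \left(-33\right) \left(-12\right) = 396$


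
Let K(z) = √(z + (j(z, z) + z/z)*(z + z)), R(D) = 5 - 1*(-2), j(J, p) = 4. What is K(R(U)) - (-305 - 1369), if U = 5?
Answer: 1674 + √77 ≈ 1682.8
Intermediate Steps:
R(D) = 7 (R(D) = 5 + 2 = 7)
K(z) = √11*√z (K(z) = √(z + (4 + z/z)*(z + z)) = √(z + (4 + 1)*(2*z)) = √(z + 5*(2*z)) = √(z + 10*z) = √(11*z) = √11*√z)
K(R(U)) - (-305 - 1369) = √11*√7 - (-305 - 1369) = √77 - 1*(-1674) = √77 + 1674 = 1674 + √77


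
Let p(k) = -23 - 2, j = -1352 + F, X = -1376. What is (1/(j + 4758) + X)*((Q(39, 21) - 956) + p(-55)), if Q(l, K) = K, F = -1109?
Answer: 3034244160/2297 ≈ 1.3210e+6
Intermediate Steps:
j = -2461 (j = -1352 - 1109 = -2461)
p(k) = -25
(1/(j + 4758) + X)*((Q(39, 21) - 956) + p(-55)) = (1/(-2461 + 4758) - 1376)*((21 - 956) - 25) = (1/2297 - 1376)*(-935 - 25) = (1/2297 - 1376)*(-960) = -3160671/2297*(-960) = 3034244160/2297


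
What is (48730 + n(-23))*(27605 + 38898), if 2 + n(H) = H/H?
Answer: 3240624687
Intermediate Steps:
n(H) = -1 (n(H) = -2 + H/H = -2 + 1 = -1)
(48730 + n(-23))*(27605 + 38898) = (48730 - 1)*(27605 + 38898) = 48729*66503 = 3240624687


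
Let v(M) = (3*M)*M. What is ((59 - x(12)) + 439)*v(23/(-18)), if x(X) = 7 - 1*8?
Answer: 263971/108 ≈ 2444.2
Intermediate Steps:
x(X) = -1 (x(X) = 7 - 8 = -1)
v(M) = 3*M²
((59 - x(12)) + 439)*v(23/(-18)) = ((59 - 1*(-1)) + 439)*(3*(23/(-18))²) = ((59 + 1) + 439)*(3*(23*(-1/18))²) = (60 + 439)*(3*(-23/18)²) = 499*(3*(529/324)) = 499*(529/108) = 263971/108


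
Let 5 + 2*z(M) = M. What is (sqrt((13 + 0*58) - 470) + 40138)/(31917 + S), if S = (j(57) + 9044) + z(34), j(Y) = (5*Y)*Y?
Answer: 80276/114441 + 2*I*sqrt(457)/114441 ≈ 0.70146 + 0.0003736*I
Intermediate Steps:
z(M) = -5/2 + M/2
j(Y) = 5*Y**2
S = 50607/2 (S = (5*57**2 + 9044) + (-5/2 + (1/2)*34) = (5*3249 + 9044) + (-5/2 + 17) = (16245 + 9044) + 29/2 = 25289 + 29/2 = 50607/2 ≈ 25304.)
(sqrt((13 + 0*58) - 470) + 40138)/(31917 + S) = (sqrt((13 + 0*58) - 470) + 40138)/(31917 + 50607/2) = (sqrt((13 + 0) - 470) + 40138)/(114441/2) = (sqrt(13 - 470) + 40138)*(2/114441) = (sqrt(-457) + 40138)*(2/114441) = (I*sqrt(457) + 40138)*(2/114441) = (40138 + I*sqrt(457))*(2/114441) = 80276/114441 + 2*I*sqrt(457)/114441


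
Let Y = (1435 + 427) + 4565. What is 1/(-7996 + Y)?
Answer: -1/1569 ≈ -0.00063735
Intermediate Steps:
Y = 6427 (Y = 1862 + 4565 = 6427)
1/(-7996 + Y) = 1/(-7996 + 6427) = 1/(-1569) = -1/1569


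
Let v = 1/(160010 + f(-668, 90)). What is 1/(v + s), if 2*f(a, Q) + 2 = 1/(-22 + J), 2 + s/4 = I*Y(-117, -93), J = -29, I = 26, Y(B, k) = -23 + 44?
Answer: 16320917/35514315494 ≈ 0.00045956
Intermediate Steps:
Y(B, k) = 21
s = 2176 (s = -8 + 4*(26*21) = -8 + 4*546 = -8 + 2184 = 2176)
f(a, Q) = -103/102 (f(a, Q) = -1 + 1/(2*(-22 - 29)) = -1 + (½)/(-51) = -1 + (½)*(-1/51) = -1 - 1/102 = -103/102)
v = 102/16320917 (v = 1/(160010 - 103/102) = 1/(16320917/102) = 102/16320917 ≈ 6.2496e-6)
1/(v + s) = 1/(102/16320917 + 2176) = 1/(35514315494/16320917) = 16320917/35514315494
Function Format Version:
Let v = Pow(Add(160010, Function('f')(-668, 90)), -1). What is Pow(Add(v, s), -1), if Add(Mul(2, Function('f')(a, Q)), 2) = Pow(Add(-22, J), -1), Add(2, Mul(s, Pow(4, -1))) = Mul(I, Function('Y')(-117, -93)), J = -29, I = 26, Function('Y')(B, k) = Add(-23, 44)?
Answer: Rational(16320917, 35514315494) ≈ 0.00045956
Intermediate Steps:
Function('Y')(B, k) = 21
s = 2176 (s = Add(-8, Mul(4, Mul(26, 21))) = Add(-8, Mul(4, 546)) = Add(-8, 2184) = 2176)
Function('f')(a, Q) = Rational(-103, 102) (Function('f')(a, Q) = Add(-1, Mul(Rational(1, 2), Pow(Add(-22, -29), -1))) = Add(-1, Mul(Rational(1, 2), Pow(-51, -1))) = Add(-1, Mul(Rational(1, 2), Rational(-1, 51))) = Add(-1, Rational(-1, 102)) = Rational(-103, 102))
v = Rational(102, 16320917) (v = Pow(Add(160010, Rational(-103, 102)), -1) = Pow(Rational(16320917, 102), -1) = Rational(102, 16320917) ≈ 6.2496e-6)
Pow(Add(v, s), -1) = Pow(Add(Rational(102, 16320917), 2176), -1) = Pow(Rational(35514315494, 16320917), -1) = Rational(16320917, 35514315494)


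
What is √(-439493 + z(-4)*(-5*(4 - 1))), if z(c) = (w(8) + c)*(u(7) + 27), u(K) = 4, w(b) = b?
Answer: I*√441353 ≈ 664.34*I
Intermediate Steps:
z(c) = 248 + 31*c (z(c) = (8 + c)*(4 + 27) = (8 + c)*31 = 248 + 31*c)
√(-439493 + z(-4)*(-5*(4 - 1))) = √(-439493 + (248 + 31*(-4))*(-5*(4 - 1))) = √(-439493 + (248 - 124)*(-5*3)) = √(-439493 + 124*(-15)) = √(-439493 - 1860) = √(-441353) = I*√441353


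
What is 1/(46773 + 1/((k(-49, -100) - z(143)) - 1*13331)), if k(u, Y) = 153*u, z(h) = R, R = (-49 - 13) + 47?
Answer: 20813/973486448 ≈ 2.1380e-5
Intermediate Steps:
R = -15 (R = -62 + 47 = -15)
z(h) = -15
1/(46773 + 1/((k(-49, -100) - z(143)) - 1*13331)) = 1/(46773 + 1/((153*(-49) - 1*(-15)) - 1*13331)) = 1/(46773 + 1/((-7497 + 15) - 13331)) = 1/(46773 + 1/(-7482 - 13331)) = 1/(46773 + 1/(-20813)) = 1/(46773 - 1/20813) = 1/(973486448/20813) = 20813/973486448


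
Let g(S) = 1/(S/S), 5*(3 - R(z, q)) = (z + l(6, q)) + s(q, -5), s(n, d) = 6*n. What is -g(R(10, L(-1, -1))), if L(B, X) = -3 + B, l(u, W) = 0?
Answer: -1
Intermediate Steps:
R(z, q) = 3 - 6*q/5 - z/5 (R(z, q) = 3 - ((z + 0) + 6*q)/5 = 3 - (z + 6*q)/5 = 3 + (-6*q/5 - z/5) = 3 - 6*q/5 - z/5)
g(S) = 1 (g(S) = 1/1 = 1)
-g(R(10, L(-1, -1))) = -1*1 = -1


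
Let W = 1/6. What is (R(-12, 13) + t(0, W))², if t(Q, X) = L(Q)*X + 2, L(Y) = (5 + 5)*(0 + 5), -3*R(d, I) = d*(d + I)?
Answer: 1849/9 ≈ 205.44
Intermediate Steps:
W = ⅙ ≈ 0.16667
R(d, I) = -d*(I + d)/3 (R(d, I) = -d*(d + I)/3 = -d*(I + d)/3)
L(Y) = 50 (L(Y) = 10*5 = 50)
t(Q, X) = 2 + 50*X (t(Q, X) = 50*X + 2 = 2 + 50*X)
(R(-12, 13) + t(0, W))² = (-⅓*(-12)*(13 - 12) + (2 + 50*(⅙)))² = (-⅓*(-12)*1 + (2 + 25/3))² = (4 + 31/3)² = (43/3)² = 1849/9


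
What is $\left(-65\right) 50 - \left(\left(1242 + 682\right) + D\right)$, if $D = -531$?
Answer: $-4643$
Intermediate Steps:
$\left(-65\right) 50 - \left(\left(1242 + 682\right) + D\right) = \left(-65\right) 50 - \left(\left(1242 + 682\right) - 531\right) = -3250 - \left(1924 - 531\right) = -3250 - 1393 = -4643$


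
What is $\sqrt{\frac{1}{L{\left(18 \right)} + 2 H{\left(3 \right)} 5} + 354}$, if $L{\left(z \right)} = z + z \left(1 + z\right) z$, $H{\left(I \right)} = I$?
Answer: $\frac{\sqrt{3406332567}}{3102} \approx 18.815$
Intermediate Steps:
$L{\left(z \right)} = z + z^{2} \left(1 + z\right)$ ($L{\left(z \right)} = z + z z \left(1 + z\right) = z + z^{2} \left(1 + z\right)$)
$\sqrt{\frac{1}{L{\left(18 \right)} + 2 H{\left(3 \right)} 5} + 354} = \sqrt{\frac{1}{18 \left(1 + 18 + 18^{2}\right) + 2 \cdot 3 \cdot 5} + 354} = \sqrt{\frac{1}{18 \left(1 + 18 + 324\right) + 6 \cdot 5} + 354} = \sqrt{\frac{1}{18 \cdot 343 + 30} + 354} = \sqrt{\frac{1}{6174 + 30} + 354} = \sqrt{\frac{1}{6204} + 354} = \sqrt{\frac{2196217}{6204}} = \frac{\sqrt{3406332567}}{3102}$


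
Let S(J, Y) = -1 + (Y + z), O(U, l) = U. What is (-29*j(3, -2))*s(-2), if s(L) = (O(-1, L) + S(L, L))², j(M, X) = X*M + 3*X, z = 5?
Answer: 348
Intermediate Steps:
S(J, Y) = 4 + Y (S(J, Y) = -1 + (Y + 5) = -1 + (5 + Y) = 4 + Y)
j(M, X) = 3*X + M*X (j(M, X) = M*X + 3*X = 3*X + M*X)
s(L) = (3 + L)² (s(L) = (-1 + (4 + L))² = (3 + L)²)
(-29*j(3, -2))*s(-2) = (-(-58)*(3 + 3))*(3 - 2)² = -(-58)*6*1² = -29*(-12)*1 = 348*1 = 348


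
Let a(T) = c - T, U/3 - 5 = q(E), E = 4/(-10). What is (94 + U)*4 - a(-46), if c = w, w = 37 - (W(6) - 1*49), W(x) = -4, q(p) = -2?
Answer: 276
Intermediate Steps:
E = -2/5 (E = 4*(-1/10) = -2/5 ≈ -0.40000)
U = 9 (U = 15 + 3*(-2) = 15 - 6 = 9)
w = 90 (w = 37 - (-4 - 1*49) = 37 - (-4 - 49) = 37 - 1*(-53) = 37 + 53 = 90)
c = 90
a(T) = 90 - T
(94 + U)*4 - a(-46) = (94 + 9)*4 - (90 - 1*(-46)) = 103*4 - (90 + 46) = 412 - 1*136 = 412 - 136 = 276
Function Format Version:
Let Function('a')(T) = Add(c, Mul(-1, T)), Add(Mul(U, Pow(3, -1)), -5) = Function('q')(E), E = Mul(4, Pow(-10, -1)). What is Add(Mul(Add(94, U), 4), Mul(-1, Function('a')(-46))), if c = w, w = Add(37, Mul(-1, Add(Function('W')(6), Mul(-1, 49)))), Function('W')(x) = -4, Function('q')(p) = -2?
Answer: 276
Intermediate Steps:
E = Rational(-2, 5) (E = Mul(4, Rational(-1, 10)) = Rational(-2, 5) ≈ -0.40000)
U = 9 (U = Add(15, Mul(3, -2)) = Add(15, -6) = 9)
w = 90 (w = Add(37, Mul(-1, Add(-4, Mul(-1, 49)))) = Add(37, Mul(-1, Add(-4, -49))) = Add(37, Mul(-1, -53)) = Add(37, 53) = 90)
c = 90
Function('a')(T) = Add(90, Mul(-1, T))
Add(Mul(Add(94, U), 4), Mul(-1, Function('a')(-46))) = Add(Mul(Add(94, 9), 4), Mul(-1, Add(90, Mul(-1, -46)))) = Add(Mul(103, 4), Mul(-1, Add(90, 46))) = Add(412, Mul(-1, 136)) = Add(412, -136) = 276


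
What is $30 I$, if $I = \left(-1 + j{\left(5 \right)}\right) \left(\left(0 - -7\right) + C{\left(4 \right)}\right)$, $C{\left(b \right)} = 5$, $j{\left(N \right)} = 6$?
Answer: $1800$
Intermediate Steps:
$I = 60$ ($I = \left(-1 + 6\right) \left(\left(0 - -7\right) + 5\right) = 5 \left(\left(0 + 7\right) + 5\right) = 5 \left(7 + 5\right) = 5 \cdot 12 = 60$)
$30 I = 30 \cdot 60 = 1800$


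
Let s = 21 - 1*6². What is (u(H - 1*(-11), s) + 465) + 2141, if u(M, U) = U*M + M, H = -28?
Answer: 2844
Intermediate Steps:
s = -15 (s = 21 - 1*36 = 21 - 36 = -15)
u(M, U) = M + M*U (u(M, U) = M*U + M = M + M*U)
(u(H - 1*(-11), s) + 465) + 2141 = ((-28 - 1*(-11))*(1 - 15) + 465) + 2141 = ((-28 + 11)*(-14) + 465) + 2141 = (-17*(-14) + 465) + 2141 = (238 + 465) + 2141 = 703 + 2141 = 2844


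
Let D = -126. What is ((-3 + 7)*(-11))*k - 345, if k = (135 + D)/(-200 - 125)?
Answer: -111729/325 ≈ -343.78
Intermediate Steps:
k = -9/325 (k = (135 - 126)/(-200 - 125) = 9/(-325) = 9*(-1/325) = -9/325 ≈ -0.027692)
((-3 + 7)*(-11))*k - 345 = ((-3 + 7)*(-11))*(-9/325) - 345 = (4*(-11))*(-9/325) - 345 = -44*(-9/325) - 345 = 396/325 - 345 = -111729/325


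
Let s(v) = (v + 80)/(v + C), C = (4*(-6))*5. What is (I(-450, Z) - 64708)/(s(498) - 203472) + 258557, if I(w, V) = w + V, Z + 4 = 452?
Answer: 9943059279073/38455919 ≈ 2.5856e+5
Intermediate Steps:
Z = 448 (Z = -4 + 452 = 448)
C = -120 (C = -24*5 = -120)
s(v) = (80 + v)/(-120 + v) (s(v) = (v + 80)/(v - 120) = (80 + v)/(-120 + v))
I(w, V) = V + w
(I(-450, Z) - 64708)/(s(498) - 203472) + 258557 = ((448 - 450) - 64708)/((80 + 498)/(-120 + 498) - 203472) + 258557 = (-2 - 64708)/(578/378 - 203472) + 258557 = -64710/((1/378)*578 - 203472) + 258557 = -64710/(289/189 - 203472) + 258557 = -64710/(-38455919/189) + 258557 = -64710*(-189/38455919) + 258557 = 12230190/38455919 + 258557 = 9943059279073/38455919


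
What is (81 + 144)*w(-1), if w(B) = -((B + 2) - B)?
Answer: -450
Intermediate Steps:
w(B) = -2 (w(B) = -((2 + B) - B) = -1*2 = -2)
(81 + 144)*w(-1) = (81 + 144)*(-2) = 225*(-2) = -450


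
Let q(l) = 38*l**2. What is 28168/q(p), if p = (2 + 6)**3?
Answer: 3521/1245184 ≈ 0.0028277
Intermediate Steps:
p = 512 (p = 8**3 = 512)
28168/q(p) = 28168/((38*512**2)) = 28168/((38*262144)) = 28168/9961472 = 28168*(1/9961472) = 3521/1245184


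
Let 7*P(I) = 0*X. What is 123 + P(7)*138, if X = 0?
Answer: 123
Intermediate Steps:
P(I) = 0 (P(I) = (0*0)/7 = (⅐)*0 = 0)
123 + P(7)*138 = 123 + 0*138 = 123 + 0 = 123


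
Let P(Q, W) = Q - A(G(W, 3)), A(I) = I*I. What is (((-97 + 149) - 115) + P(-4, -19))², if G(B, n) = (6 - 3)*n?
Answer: 21904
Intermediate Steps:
G(B, n) = 3*n
A(I) = I²
P(Q, W) = -81 + Q (P(Q, W) = Q - (3*3)² = Q - 1*9² = Q - 1*81 = Q - 81 = -81 + Q)
(((-97 + 149) - 115) + P(-4, -19))² = (((-97 + 149) - 115) + (-81 - 4))² = ((52 - 115) - 85)² = (-63 - 85)² = (-148)² = 21904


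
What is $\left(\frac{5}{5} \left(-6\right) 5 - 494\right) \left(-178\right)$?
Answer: $93272$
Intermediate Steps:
$\left(\frac{5}{5} \left(-6\right) 5 - 494\right) \left(-178\right) = \left(5 \cdot \frac{1}{5} \left(-6\right) 5 - 494\right) \left(-178\right) = \left(1 \left(-6\right) 5 - 494\right) \left(-178\right) = \left(\left(-6\right) 5 - 494\right) \left(-178\right) = \left(-30 - 494\right) \left(-178\right) = \left(-524\right) \left(-178\right) = 93272$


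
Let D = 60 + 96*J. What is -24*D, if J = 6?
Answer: -15264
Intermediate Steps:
D = 636 (D = 60 + 96*6 = 60 + 576 = 636)
-24*D = -24*636 = -15264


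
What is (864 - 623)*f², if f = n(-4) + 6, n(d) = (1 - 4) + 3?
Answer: 8676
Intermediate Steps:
n(d) = 0 (n(d) = -3 + 3 = 0)
f = 6 (f = 0 + 6 = 6)
(864 - 623)*f² = (864 - 623)*6² = 241*36 = 8676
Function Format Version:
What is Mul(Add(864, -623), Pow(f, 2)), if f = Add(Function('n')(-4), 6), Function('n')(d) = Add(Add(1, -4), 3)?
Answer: 8676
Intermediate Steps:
Function('n')(d) = 0 (Function('n')(d) = Add(-3, 3) = 0)
f = 6 (f = Add(0, 6) = 6)
Mul(Add(864, -623), Pow(f, 2)) = Mul(Add(864, -623), Pow(6, 2)) = Mul(241, 36) = 8676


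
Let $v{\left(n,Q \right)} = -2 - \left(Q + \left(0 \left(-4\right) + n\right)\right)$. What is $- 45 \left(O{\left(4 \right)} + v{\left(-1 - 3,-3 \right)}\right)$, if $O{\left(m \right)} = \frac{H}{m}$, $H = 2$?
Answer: $- \frac{495}{2} \approx -247.5$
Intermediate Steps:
$O{\left(m \right)} = \frac{2}{m}$
$v{\left(n,Q \right)} = -2 - Q - n$ ($v{\left(n,Q \right)} = -2 - \left(Q + \left(0 + n\right)\right) = -2 - \left(Q + n\right) = -2 - Q - n$)
$- 45 \left(O{\left(4 \right)} + v{\left(-1 - 3,-3 \right)}\right) = - 45 \left(\frac{2}{4} - \left(-2 - 3\right)\right) = - 45 \left(2 \cdot \frac{1}{4} - -5\right) = - 45 \left(\frac{1}{2} - -5\right) = - 45 \left(\frac{1}{2} + \left(-2 + 3 + 4\right)\right) = - 45 \left(\frac{1}{2} + 5\right) = \left(-45\right) \frac{11}{2} = - \frac{495}{2}$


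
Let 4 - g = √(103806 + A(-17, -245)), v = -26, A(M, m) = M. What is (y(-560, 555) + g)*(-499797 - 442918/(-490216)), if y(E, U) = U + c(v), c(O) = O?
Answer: -65294643521861/245108 + 122504021617*√103789/245108 ≈ -1.0538e+8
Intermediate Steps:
y(E, U) = -26 + U (y(E, U) = U - 26 = -26 + U)
g = 4 - √103789 (g = 4 - √(103806 - 17) = 4 - √103789 ≈ -318.16)
(y(-560, 555) + g)*(-499797 - 442918/(-490216)) = ((-26 + 555) + (4 - √103789))*(-499797 - 442918/(-490216)) = (529 + (4 - √103789))*(-499797 - 442918*(-1/490216)) = (533 - √103789)*(-499797 + 221459/245108) = (533 - √103789)*(-122504021617/245108) = -65294643521861/245108 + 122504021617*√103789/245108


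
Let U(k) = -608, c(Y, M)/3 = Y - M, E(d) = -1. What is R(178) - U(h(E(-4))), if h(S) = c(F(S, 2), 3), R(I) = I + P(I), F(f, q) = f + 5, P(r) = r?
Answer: 964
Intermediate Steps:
F(f, q) = 5 + f
R(I) = 2*I (R(I) = I + I = 2*I)
c(Y, M) = -3*M + 3*Y (c(Y, M) = 3*(Y - M) = -3*M + 3*Y)
h(S) = 6 + 3*S (h(S) = -3*3 + 3*(5 + S) = -9 + (15 + 3*S) = 6 + 3*S)
R(178) - U(h(E(-4))) = 2*178 - 1*(-608) = 356 + 608 = 964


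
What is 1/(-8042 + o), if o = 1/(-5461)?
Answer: -5461/43917363 ≈ -0.00012435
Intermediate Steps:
o = -1/5461 ≈ -0.00018312
1/(-8042 + o) = 1/(-8042 - 1/5461) = 1/(-43917363/5461) = -5461/43917363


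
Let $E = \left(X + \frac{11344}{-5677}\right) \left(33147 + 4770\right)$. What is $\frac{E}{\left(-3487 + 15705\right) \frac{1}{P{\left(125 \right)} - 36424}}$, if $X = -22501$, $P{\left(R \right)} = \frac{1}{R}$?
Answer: $\frac{22054174366179033243}{8670198250} \approx 2.5437 \cdot 10^{9}$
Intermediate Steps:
$E = - \frac{4843878587757}{5677}$ ($E = \left(-22501 + \frac{11344}{-5677}\right) \left(33147 + 4770\right) = \left(-22501 + 11344 \left(- \frac{1}{5677}\right)\right) 37917 = \left(-22501 - \frac{11344}{5677}\right) 37917 = \left(- \frac{127749521}{5677}\right) 37917 = - \frac{4843878587757}{5677} \approx -8.5325 \cdot 10^{8}$)
$\frac{E}{\left(-3487 + 15705\right) \frac{1}{P{\left(125 \right)} - 36424}} = - \frac{4843878587757}{5677 \frac{-3487 + 15705}{\frac{1}{125} - 36424}} = - \frac{4843878587757}{5677 \frac{12218}{\frac{1}{125} - 36424}} = - \frac{4843878587757}{5677 \frac{12218}{- \frac{4552999}{125}}} = - \frac{4843878587757}{5677 \cdot 12218 \left(- \frac{125}{4552999}\right)} = - \frac{4843878587757}{5677 \left(- \frac{1527250}{4552999}\right)} = \left(- \frac{4843878587757}{5677}\right) \left(- \frac{4552999}{1527250}\right) = \frac{22054174366179033243}{8670198250}$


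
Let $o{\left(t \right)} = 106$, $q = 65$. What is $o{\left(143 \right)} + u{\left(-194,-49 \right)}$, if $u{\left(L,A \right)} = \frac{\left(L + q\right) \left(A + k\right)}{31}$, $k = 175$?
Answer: $- \frac{12968}{31} \approx -418.32$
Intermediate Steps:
$u{\left(L,A \right)} = \frac{\left(65 + L\right) \left(175 + A\right)}{31}$ ($u{\left(L,A \right)} = \frac{\left(L + 65\right) \left(A + 175\right)}{31} = \left(65 + L\right) \left(175 + A\right) \frac{1}{31} = \frac{\left(65 + L\right) \left(175 + A\right)}{31}$)
$o{\left(143 \right)} + u{\left(-194,-49 \right)} = 106 + \left(\frac{11375}{31} + \frac{65}{31} \left(-49\right) + \frac{175}{31} \left(-194\right) + \frac{1}{31} \left(-49\right) \left(-194\right)\right) = 106 + \left(\frac{11375}{31} - \frac{3185}{31} - \frac{33950}{31} + \frac{9506}{31}\right) = 106 - \frac{16254}{31} = - \frac{12968}{31}$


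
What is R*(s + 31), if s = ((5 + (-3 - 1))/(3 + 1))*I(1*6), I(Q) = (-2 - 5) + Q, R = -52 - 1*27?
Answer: -9717/4 ≈ -2429.3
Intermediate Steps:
R = -79 (R = -52 - 27 = -79)
I(Q) = -7 + Q
s = -1/4 (s = ((5 + (-3 - 1))/(3 + 1))*(-7 + 1*6) = ((5 - 4)/4)*(-7 + 6) = (1*(1/4))*(-1) = (1/4)*(-1) = -1/4 ≈ -0.25000)
R*(s + 31) = -79*(-1/4 + 31) = -79*123/4 = -9717/4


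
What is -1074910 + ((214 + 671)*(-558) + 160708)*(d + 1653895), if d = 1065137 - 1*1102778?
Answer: -538410839898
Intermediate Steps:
d = -37641 (d = 1065137 - 1102778 = -37641)
-1074910 + ((214 + 671)*(-558) + 160708)*(d + 1653895) = -1074910 + ((214 + 671)*(-558) + 160708)*(-37641 + 1653895) = -1074910 + (885*(-558) + 160708)*1616254 = -1074910 + (-493830 + 160708)*1616254 = -1074910 - 333122*1616254 = -1074910 - 538409764988 = -538410839898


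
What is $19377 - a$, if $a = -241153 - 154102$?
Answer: $414632$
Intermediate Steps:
$a = -395255$ ($a = -241153 - 154102 = -395255$)
$19377 - a = 19377 - -395255 = 19377 + 395255 = 414632$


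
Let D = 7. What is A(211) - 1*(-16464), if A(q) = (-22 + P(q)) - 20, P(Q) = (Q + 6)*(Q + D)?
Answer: 63728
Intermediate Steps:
P(Q) = (6 + Q)*(7 + Q) (P(Q) = (Q + 6)*(Q + 7) = (6 + Q)*(7 + Q))
A(q) = q² + 13*q (A(q) = (-22 + (42 + q² + 13*q)) - 20 = (20 + q² + 13*q) - 20 = q² + 13*q)
A(211) - 1*(-16464) = 211*(13 + 211) - 1*(-16464) = 211*224 + 16464 = 47264 + 16464 = 63728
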